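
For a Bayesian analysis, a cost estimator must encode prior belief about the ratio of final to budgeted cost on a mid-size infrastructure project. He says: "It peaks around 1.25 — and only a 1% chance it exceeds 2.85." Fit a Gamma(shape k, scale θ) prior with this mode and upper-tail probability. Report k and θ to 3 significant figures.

k ≈ 8.05, θ ≈ 0.177

Gamma(k,θ) with k>1 has mode (k−1)θ, so θ = 1.25/(k−1).
Need P(X < 2.85) = 0.99 with θ tied to k this way. Start at k = 2, θ = 1.25: P(X<2.85) ≈ 0.665.
Too low — raise k to concentrate. Iterating converges to k ≈ 8.05.
Then θ = 1.25/(8.05−1) ≈ 0.177.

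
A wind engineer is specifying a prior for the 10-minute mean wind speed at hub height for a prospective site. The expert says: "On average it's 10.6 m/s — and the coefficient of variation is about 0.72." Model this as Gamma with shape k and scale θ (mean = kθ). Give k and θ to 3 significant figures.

For Gamma(k, scale θ): mean = kθ, variance = kθ², so CV = 1/√k.
CV = 0.72, hence k = 1/CV² = 1.93.
Then θ = mean/k = 10.6/1.93 = 5.5.

k ≈ 1.93, θ ≈ 5.5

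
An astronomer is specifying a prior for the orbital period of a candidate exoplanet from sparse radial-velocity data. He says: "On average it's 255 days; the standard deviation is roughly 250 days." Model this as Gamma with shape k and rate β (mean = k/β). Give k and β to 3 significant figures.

For Gamma(k, rate β): mean = k/β, variance = k/β², so CV = 1/√k.
CV = SD/mean = 250/255 = 0.9804, hence k = 1/CV² = 1.04.
Then β = k/mean = 1.04/255 = 0.00408.

k ≈ 1.04, β ≈ 0.00408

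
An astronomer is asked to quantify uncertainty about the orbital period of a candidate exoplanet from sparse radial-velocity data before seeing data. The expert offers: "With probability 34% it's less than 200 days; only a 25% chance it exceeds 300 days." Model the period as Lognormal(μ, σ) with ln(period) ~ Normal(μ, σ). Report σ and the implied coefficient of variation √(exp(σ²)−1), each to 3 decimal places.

If T ~ Lognormal(μ,σ) then ln T ~ Normal(μ,σ), so the p-quantile of ln T is μ + z_p·σ.
ln(200) = 5.298 and ln(300) = 5.704; z_{0.34} = -0.4125, z_{0.75} = 0.6745.
σ = (5.704 − 5.298)/(0.6745 − (-0.4125)) = 0.373.
μ = 5.298 − (-0.4125)·0.373 = 5.452.
CV = √(exp(σ²)−1) = √(exp(0.1392)−1) = 0.386.

σ ≈ 0.373, CV ≈ 0.386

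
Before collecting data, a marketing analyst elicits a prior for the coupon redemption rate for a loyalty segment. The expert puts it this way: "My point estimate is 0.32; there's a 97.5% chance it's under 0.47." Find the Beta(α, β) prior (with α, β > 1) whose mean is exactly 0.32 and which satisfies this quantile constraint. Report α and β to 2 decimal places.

With mean 0.32 fixed, write α = 0.32s, β = 0.68s where s = α+β.
Need P(θ < 0.47) = 0.975 under Beta(0.32s, 0.68s). Normal approximation: (q−m)/√(m(1−m)/s) ≈ z_{0.975} = 1.96, so s ≈ 0.32·0.68·(1.96)²/(0.47−0.32)² = 37.2.
At s = 37.2: P(θ<0.47) ≈ 0.970. Adjusting to match 0.975 gives s ≈ 40.18.
So α = 0.32·40.18 ≈ 12.86, β = 0.68·40.18 ≈ 27.32.

α ≈ 12.86, β ≈ 27.32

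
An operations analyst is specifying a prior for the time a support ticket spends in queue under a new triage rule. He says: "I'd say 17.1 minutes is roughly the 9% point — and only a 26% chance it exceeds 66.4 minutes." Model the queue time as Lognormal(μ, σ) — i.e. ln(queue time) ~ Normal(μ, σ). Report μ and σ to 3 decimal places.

If T ~ Lognormal(μ,σ) then ln T ~ Normal(μ,σ), so the p-quantile of ln T is μ + z_p·σ.
ln(17.1) = 2.839 and ln(66.4) = 4.196; z_{0.09} = -1.341, z_{0.74} = 0.6433.
σ = (4.196 − 2.839)/(0.6433 − (-1.341)) = 0.684.
μ = 2.839 − (-1.341)·0.684 = 3.756.

μ ≈ 3.756, σ ≈ 0.684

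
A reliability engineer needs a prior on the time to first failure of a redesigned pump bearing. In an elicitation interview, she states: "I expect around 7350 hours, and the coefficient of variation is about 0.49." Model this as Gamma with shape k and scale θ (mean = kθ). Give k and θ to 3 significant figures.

k ≈ 4.16, θ ≈ 1760

For Gamma(k, scale θ): mean = kθ, variance = kθ², so CV = 1/√k.
CV = 0.49, hence k = 1/CV² = 4.16.
Then θ = mean/k = 7350/4.16 = 1760.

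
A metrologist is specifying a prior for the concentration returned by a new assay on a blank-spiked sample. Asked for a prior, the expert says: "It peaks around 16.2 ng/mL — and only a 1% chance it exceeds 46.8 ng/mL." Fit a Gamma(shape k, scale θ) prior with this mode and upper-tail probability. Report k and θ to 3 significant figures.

k ≈ 5.04, θ ≈ 4.01

Gamma(k,θ) with k>1 has mode (k−1)θ, so θ = 16.2/(k−1).
Need P(X < 46.8) = 0.99 with θ tied to k this way. Start at k = 2, θ = 16.2: P(X<46.8) ≈ 0.784.
Too low — raise k to concentrate. Iterating converges to k ≈ 5.04.
Then θ = 16.2/(5.04−1) ≈ 4.01.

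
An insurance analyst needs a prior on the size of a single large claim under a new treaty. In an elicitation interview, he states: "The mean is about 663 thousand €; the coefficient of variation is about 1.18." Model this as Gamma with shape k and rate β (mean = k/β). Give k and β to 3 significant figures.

k ≈ 0.718, β ≈ 0.00108

For Gamma(k, rate β): mean = k/β, variance = k/β², so CV = 1/√k.
CV = 1.18, hence k = 1/CV² = 0.718.
Then β = k/mean = 0.718/663 = 0.00108.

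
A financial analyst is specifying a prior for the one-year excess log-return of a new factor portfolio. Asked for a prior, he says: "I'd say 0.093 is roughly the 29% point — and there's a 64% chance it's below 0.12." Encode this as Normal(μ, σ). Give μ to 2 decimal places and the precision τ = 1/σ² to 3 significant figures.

For Normal(μ,σ), the p-quantile is μ + z_p·σ. Here z_{0.29} = -0.5534, z_{0.64} = 0.3585.
So 0.093 = μ − 0.5534σ and 0.12 = μ + 0.3585σ.
Subtracting: σ = (0.12 − 0.093)/(0.3585 − (-0.5534)) = 0.03.
Then μ = 0.093 − (-0.5534)·0.03 = 0.11.
Precision τ = 1/σ² = 1/0.02961² = 1140.

μ = 0.11, τ = 1140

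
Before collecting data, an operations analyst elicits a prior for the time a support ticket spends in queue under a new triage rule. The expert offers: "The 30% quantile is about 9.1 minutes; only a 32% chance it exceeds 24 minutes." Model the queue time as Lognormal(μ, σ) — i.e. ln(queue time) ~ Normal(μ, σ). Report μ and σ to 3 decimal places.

If T ~ Lognormal(μ,σ) then ln T ~ Normal(μ,σ), so the p-quantile of ln T is μ + z_p·σ.
ln(9.1) = 2.208 and ln(24) = 3.178; z_{0.3} = -0.5244, z_{0.68} = 0.4677.
σ = (3.178 − 2.208)/(0.4677 − (-0.5244)) = 0.978.
μ = 2.208 − (-0.5244)·0.978 = 2.721.

μ ≈ 2.721, σ ≈ 0.978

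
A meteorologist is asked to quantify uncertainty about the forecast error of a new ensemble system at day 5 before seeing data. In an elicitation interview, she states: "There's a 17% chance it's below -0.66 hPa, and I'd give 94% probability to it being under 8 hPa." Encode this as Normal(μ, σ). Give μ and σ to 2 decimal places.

For Normal(μ,σ), the p-quantile is μ + z_p·σ. Here z_{0.17} = -0.9542, z_{0.94} = 1.555.
So -0.66 = μ − 0.9542σ and 8 = μ + 1.555σ.
Subtracting: σ = (8 − -0.66)/(1.555 − (-0.9542)) = 3.45.
Then μ = -0.66 − (-0.9542)·3.45 = 2.63.

μ = 2.63, σ = 3.45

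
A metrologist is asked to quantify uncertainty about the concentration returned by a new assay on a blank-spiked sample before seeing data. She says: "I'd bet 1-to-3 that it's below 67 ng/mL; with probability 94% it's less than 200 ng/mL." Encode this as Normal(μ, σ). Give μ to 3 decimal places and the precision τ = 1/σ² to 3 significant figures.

μ = 107.241, τ = 0.000281

The p-quantile of Normal(μ,σ) is μ + z_p·σ, with z_{0.25} = -0.6745 and z_{0.94} = 1.555.
Eliminate σ: μ = (z₂·x₁ − z₁·x₂)/(z₂ − z₁) = (1.555·67 − (-0.6745)·200)/2.229 = 107.241.
Then σ = (x₂ − x₁)/(z₂ − z₁) = (200 − 67)/2.229 = 59.661.
Precision τ = 1/σ² = 1/59.66² = 0.000281.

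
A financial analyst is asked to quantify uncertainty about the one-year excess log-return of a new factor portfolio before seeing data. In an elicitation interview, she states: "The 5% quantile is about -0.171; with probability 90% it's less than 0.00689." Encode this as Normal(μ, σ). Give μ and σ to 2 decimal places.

For Normal(μ,σ), the p-quantile is μ + z_p·σ. Here z_{0.05} = -1.645, z_{0.9} = 1.282.
So -0.171 = μ − 1.645σ and 0.00689 = μ + 1.282σ.
Subtracting: σ = (0.00689 − -0.171)/(1.282 − (-1.645)) = 0.06.
Then μ = -0.171 − (-1.645)·0.06 = -0.07.

μ = -0.07, σ = 0.06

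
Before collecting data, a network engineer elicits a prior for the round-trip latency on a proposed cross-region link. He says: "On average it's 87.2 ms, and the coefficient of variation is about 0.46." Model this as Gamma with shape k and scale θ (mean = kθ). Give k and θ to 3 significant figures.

k ≈ 4.73, θ ≈ 18.5

For Gamma(k, scale θ): mean = kθ, variance = kθ², so CV = 1/√k.
CV = 0.46, hence k = 1/CV² = 4.73.
Then θ = mean/k = 87.2/4.73 = 18.5.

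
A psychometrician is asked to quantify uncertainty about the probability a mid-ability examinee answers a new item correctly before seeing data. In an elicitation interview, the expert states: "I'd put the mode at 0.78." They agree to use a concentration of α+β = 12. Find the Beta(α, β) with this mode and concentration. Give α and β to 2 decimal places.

For α,β > 1 the Beta mode is (α−1)/(α+β−2). With α+β = 12, the mode is (α−1)/10.
Set (α−1)/10 = 0.78 → α = 1 + 0.78·10 = 8.80.
β = 12 − α = 3.20.

α = 8.80, β = 3.20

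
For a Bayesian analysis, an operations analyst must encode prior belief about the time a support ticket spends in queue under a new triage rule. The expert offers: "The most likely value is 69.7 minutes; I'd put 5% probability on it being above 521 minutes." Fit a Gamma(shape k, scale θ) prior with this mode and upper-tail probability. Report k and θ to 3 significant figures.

k ≈ 1.53, θ ≈ 132

Gamma(k,θ) with k>1 has mode (k−1)θ, so θ = 69.7/(k−1).
Need P(X < 521) = 0.95 with θ tied to k this way. Start at k = 2, θ = 69.7: P(X<521) ≈ 0.995.
Too high — lower k to spread out. Iterating converges to k ≈ 1.53.
Then θ = 69.7/(1.53−1) ≈ 132.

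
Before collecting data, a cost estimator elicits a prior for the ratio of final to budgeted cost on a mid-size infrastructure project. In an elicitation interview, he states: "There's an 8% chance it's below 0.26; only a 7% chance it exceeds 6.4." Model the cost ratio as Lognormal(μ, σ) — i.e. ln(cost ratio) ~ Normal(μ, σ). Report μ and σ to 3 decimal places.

μ ≈ 0.215, σ ≈ 1.112

If T ~ Lognormal(μ,σ) then ln T ~ Normal(μ,σ), so the p-quantile of ln T is μ + z_p·σ.
ln(0.26) = -1.347 and ln(6.4) = 1.856; z_{0.08} = -1.405, z_{0.93} = 1.476.
σ = (1.856 − -1.347)/(1.476 − (-1.405)) = 1.112.
μ = -1.347 − (-1.405)·1.112 = 0.215.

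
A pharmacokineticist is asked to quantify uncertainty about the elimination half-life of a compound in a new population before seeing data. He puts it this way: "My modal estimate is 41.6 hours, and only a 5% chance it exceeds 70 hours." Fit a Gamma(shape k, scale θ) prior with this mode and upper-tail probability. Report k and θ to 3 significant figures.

k ≈ 11.3, θ ≈ 4.03

Gamma(k,θ) with k>1 has mode (k−1)θ, so θ = 41.6/(k−1).
Need P(X < 70) = 0.95 with θ tied to k this way. Start at k = 2, θ = 41.6: P(X<70) ≈ 0.501.
Too low — raise k to concentrate. Iterating converges to k ≈ 11.3.
Then θ = 41.6/(11.3−1) ≈ 4.03.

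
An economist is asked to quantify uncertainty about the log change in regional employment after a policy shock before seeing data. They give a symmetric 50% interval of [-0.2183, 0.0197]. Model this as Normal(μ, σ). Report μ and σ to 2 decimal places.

A symmetric 50% interval runs μ ± z·σ with z = 0.6745.
Half-width = 0.119, so σ = 0.119/0.6745 = 0.18.
μ is the interval midpoint, -0.10.

μ = -0.10, σ = 0.18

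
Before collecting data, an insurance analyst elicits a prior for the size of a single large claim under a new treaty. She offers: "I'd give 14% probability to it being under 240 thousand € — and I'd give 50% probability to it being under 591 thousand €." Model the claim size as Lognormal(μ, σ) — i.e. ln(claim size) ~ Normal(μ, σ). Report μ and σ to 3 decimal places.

μ ≈ 6.382, σ ≈ 0.834

If T ~ Lognormal(μ,σ) then ln T ~ Normal(μ,σ), so the p-quantile of ln T is μ + z_p·σ.
ln(240) = 5.481 and ln(591) = 6.382; z_{0.14} = -1.08, z_{0.5} = 0.
σ = (6.382 − 5.481)/(0 − (-1.08)) = 0.834.
μ = 5.481 − (-1.08)·0.834 = 6.382.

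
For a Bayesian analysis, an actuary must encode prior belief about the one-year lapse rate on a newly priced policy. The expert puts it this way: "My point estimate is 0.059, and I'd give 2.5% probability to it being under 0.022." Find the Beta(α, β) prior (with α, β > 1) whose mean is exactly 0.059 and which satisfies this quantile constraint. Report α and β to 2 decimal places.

α ≈ 5.92, β ≈ 94.45

With mean 0.059 fixed, write α = 0.059s, β = 0.941s where s = α+β.
Need P(θ < 0.022) = 0.025 under Beta(0.059s, 0.941s). Normal approximation: (q−m)/√(m(1−m)/s) ≈ z_{0.025} = -1.96, so s ≈ 0.059·0.941·(-1.96)²/(0.022−0.059)² = 155.8.
At s = 155.8: P(θ<0.022) ≈ 0.006. Adjusting to match 0.025 gives s ≈ 100.37.
So α = 0.059·100.37 ≈ 5.92, β = 0.941·100.37 ≈ 94.45.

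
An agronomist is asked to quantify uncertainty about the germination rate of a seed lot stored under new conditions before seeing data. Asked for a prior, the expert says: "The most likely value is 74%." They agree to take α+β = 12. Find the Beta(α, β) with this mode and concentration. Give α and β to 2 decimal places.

For α,β > 1 the Beta mode is (α−1)/(α+β−2). With α+β = 12, the mode is (α−1)/10.
Set (α−1)/10 = 0.74 → α = 1 + 0.74·10 = 8.40.
β = 12 − α = 3.60.

α = 8.40, β = 3.60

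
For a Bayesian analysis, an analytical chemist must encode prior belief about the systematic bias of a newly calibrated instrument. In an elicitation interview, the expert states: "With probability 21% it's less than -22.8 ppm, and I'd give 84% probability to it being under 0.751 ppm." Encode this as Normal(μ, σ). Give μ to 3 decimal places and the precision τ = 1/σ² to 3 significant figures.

μ = -12.254, τ = 0.00585

The p-quantile of Normal(μ,σ) is μ + z_p·σ, with z_{0.21} = -0.8064 and z_{0.84} = 0.9945.
Eliminate σ: μ = (z₂·x₁ − z₁·x₂)/(z₂ − z₁) = (0.9945·-22.8 − (-0.8064)·0.751)/1.801 = -12.254.
Then σ = (x₂ − x₁)/(z₂ − z₁) = (0.751 − -22.8)/1.801 = 13.078.
Precision τ = 1/σ² = 1/13.08² = 0.00585.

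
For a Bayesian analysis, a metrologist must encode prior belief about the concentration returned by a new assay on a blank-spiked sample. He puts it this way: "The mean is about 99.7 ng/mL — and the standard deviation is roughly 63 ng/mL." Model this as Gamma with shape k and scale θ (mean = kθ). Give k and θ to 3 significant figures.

For Gamma(k, scale θ): mean = kθ, variance = kθ², so CV = 1/√k.
CV = SD/mean = 63/99.7 = 0.6319, hence k = 1/CV² = 2.5.
Then θ = mean/k = 99.7/2.5 = 39.8.

k ≈ 2.5, θ ≈ 39.8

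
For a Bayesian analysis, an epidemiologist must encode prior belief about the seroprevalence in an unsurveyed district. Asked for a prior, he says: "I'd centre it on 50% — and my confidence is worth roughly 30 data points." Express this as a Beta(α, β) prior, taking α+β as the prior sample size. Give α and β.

α = 15, β = 15

Under the effective-sample-size interpretation, Beta(α, β) has prior mean α/(α+β) and prior sample size α+β.
So α+β = 30 and α/(α+β) = 0.5, giving α = 0.5·30 = 15 and β = 30 − 15 = 15.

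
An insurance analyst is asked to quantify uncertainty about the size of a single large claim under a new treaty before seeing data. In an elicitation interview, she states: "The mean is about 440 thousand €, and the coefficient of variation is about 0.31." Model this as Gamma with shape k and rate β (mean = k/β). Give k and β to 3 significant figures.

k ≈ 10.4, β ≈ 0.0236

For Gamma(k, rate β): mean = k/β, variance = k/β², so CV = 1/√k.
CV = 0.31, hence k = 1/CV² = 10.4.
Then β = k/mean = 10.4/440 = 0.0236.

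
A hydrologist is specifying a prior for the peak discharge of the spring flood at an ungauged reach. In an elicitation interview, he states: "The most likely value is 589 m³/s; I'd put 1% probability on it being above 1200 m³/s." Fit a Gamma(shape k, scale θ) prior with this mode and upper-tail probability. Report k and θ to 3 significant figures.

k ≈ 10.7, θ ≈ 60.9

Gamma(k,θ) with k>1 has mode (k−1)θ, so θ = 589/(k−1).
Need P(X < 1200) = 0.99 with θ tied to k this way. Start at k = 2, θ = 589: P(X<1200) ≈ 0.604.
Too low — raise k to concentrate. Iterating converges to k ≈ 10.7.
Then θ = 589/(10.7−1) ≈ 60.9.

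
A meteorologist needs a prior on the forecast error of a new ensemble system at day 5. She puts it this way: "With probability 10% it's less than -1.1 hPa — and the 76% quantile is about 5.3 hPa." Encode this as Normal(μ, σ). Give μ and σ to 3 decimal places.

μ = 3.026, σ = 3.220

For Normal(μ,σ), the p-quantile is μ + z_p·σ. Here z_{0.1} = -1.282, z_{0.76} = 0.7063.
So -1.1 = μ − 1.282σ and 5.3 = μ + 0.7063σ.
Subtracting: σ = (5.3 − -1.1)/(0.7063 − (-1.282)) = 3.220.
Then μ = -1.1 − (-1.282)·3.220 = 3.026.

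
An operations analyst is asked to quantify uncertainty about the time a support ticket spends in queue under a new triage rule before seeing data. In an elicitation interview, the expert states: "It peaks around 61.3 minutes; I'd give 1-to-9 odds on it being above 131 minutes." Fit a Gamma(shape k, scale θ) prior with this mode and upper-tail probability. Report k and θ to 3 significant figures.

Gamma(k,θ) with k>1 has mode (k−1)θ, so θ = 61.3/(k−1).
Need P(X < 131) = 0.9 with θ tied to k this way. Start at k = 2, θ = 61.3: P(X<131) ≈ 0.630.
Too low — raise k to concentrate. Iterating converges to k ≈ 4.33.
Then θ = 61.3/(4.33−1) ≈ 18.4.

k ≈ 4.33, θ ≈ 18.4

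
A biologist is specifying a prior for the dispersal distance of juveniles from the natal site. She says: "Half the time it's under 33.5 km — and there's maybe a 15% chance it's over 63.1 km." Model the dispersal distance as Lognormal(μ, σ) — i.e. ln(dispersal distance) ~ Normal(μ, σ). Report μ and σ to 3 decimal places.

μ ≈ 3.512, σ ≈ 0.611

If T ~ Lognormal(μ,σ) then ln T ~ Normal(μ,σ), so the p-quantile of ln T is μ + z_p·σ.
ln(33.5) = 3.512 and ln(63.1) = 4.145; z_{0.5} = 0, z_{0.85} = 1.036.
σ = (4.145 − 3.512)/(1.036 − (0)) = 0.611.
μ = 3.512 − (0)·0.611 = 3.512.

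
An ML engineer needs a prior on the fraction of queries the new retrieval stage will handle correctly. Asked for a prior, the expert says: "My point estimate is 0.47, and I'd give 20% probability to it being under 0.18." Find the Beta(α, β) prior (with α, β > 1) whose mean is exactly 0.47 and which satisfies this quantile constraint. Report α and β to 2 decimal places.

With mean 0.47 fixed, write α = 0.47s, β = 0.53s where s = α+β.
Need P(θ < 0.18) = 0.2 under Beta(0.47s, 0.53s). Normal approximation: (q−m)/√(m(1−m)/s) ≈ z_{0.2} = -0.842, so s ≈ 0.47·0.53·(-0.842)²/(0.18−0.47)² = 2.1.
At s = 2.1: P(θ<0.18) ≈ 0.203. Adjusting to match 0.2 gives s ≈ 2.13.
So α = 0.47·2.13 ≈ 1.00, β = 0.53·2.13 ≈ 1.13.

α ≈ 1.00, β ≈ 1.13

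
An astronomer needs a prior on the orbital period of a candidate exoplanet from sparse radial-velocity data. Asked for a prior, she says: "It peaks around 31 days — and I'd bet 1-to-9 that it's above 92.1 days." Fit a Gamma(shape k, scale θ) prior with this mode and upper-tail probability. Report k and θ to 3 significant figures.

Gamma(k,θ) with k>1 has mode (k−1)θ, so θ = 31/(k−1).
Need P(X < 92.1) = 0.9 with θ tied to k this way. Start at k = 2, θ = 31: P(X<92.1) ≈ 0.796.
Too low — raise k to concentrate. Iterating converges to k ≈ 2.6.
Then θ = 31/(2.6−1) ≈ 19.3.

k ≈ 2.6, θ ≈ 19.3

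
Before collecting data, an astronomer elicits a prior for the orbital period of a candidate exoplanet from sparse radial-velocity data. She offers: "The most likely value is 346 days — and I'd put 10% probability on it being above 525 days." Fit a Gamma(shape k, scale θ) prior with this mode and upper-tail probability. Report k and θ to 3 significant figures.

Gamma(k,θ) with k>1 has mode (k−1)θ, so θ = 346/(k−1).
Need P(X < 525) = 0.9 with θ tied to k this way. Start at k = 2, θ = 346: P(X<525) ≈ 0.448.
Too low — raise k to concentrate. Iterating converges to k ≈ 11.7.
Then θ = 346/(11.7−1) ≈ 32.3.

k ≈ 11.7, θ ≈ 32.3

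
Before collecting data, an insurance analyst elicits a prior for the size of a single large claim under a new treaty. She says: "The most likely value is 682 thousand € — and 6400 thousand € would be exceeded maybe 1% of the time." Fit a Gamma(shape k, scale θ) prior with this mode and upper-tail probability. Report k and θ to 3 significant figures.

Gamma(k,θ) with k>1 has mode (k−1)θ, so θ = 682/(k−1).
Need P(X < 6400) = 0.99 with θ tied to k this way. Start at k = 2, θ = 682: P(X<6400) ≈ 0.999.
Too high — lower k to spread out. Iterating converges to k ≈ 1.63.
Then θ = 682/(1.63−1) ≈ 1080.

k ≈ 1.63, θ ≈ 1080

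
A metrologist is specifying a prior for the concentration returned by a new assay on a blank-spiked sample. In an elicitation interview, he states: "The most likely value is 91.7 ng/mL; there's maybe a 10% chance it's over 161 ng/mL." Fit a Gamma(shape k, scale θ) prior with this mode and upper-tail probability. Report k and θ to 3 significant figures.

Gamma(k,θ) with k>1 has mode (k−1)θ, so θ = 91.7/(k−1).
Need P(X < 161) = 0.9 with θ tied to k this way. Start at k = 2, θ = 91.7: P(X<161) ≈ 0.524.
Too low — raise k to concentrate. Iterating converges to k ≈ 7.
Then θ = 91.7/(7−1) ≈ 15.3.

k ≈ 7, θ ≈ 15.3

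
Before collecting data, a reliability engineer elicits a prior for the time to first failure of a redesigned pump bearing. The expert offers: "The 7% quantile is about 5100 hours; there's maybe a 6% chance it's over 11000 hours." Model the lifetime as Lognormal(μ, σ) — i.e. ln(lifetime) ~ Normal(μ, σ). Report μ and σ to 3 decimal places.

μ ≈ 8.911, σ ≈ 0.254

If T ~ Lognormal(μ,σ) then ln T ~ Normal(μ,σ), so the p-quantile of ln T is μ + z_p·σ.
ln(5100) = 8.537 and ln(11000) = 9.306; z_{0.07} = -1.476, z_{0.94} = 1.555.
σ = (9.306 − 8.537)/(1.555 − (-1.476)) = 0.254.
μ = 8.537 − (-1.476)·0.254 = 8.911.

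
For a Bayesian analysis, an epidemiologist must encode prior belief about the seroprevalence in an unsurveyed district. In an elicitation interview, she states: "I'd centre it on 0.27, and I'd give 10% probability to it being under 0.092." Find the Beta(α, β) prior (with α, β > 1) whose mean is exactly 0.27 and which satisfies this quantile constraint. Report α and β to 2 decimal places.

α ≈ 2.16, β ≈ 5.85

With mean 0.27 fixed, write α = 0.27s, β = 0.73s where s = α+β.
Need P(θ < 0.092) = 0.1 under Beta(0.27s, 0.73s). Normal approximation: (q−m)/√(m(1−m)/s) ≈ z_{0.1} = -1.28, so s ≈ 0.27·0.73·(-1.28)²/(0.092−0.27)² = 10.2.
At s = 10.2: P(θ<0.092) ≈ 0.068. Adjusting to match 0.1 gives s ≈ 8.01.
So α = 0.27·8.01 ≈ 2.16, β = 0.73·8.01 ≈ 5.85.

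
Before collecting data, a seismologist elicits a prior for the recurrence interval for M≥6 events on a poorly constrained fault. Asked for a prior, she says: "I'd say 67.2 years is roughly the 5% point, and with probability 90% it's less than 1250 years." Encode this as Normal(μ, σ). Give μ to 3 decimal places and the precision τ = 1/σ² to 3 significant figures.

μ = 732.020, τ = 6.12e-06

The p-quantile of Normal(μ,σ) is μ + z_p·σ, with z_{0.05} = -1.645 and z_{0.9} = 1.282.
Eliminate σ: μ = (z₂·x₁ − z₁·x₂)/(z₂ − z₁) = (1.282·67.2 − (-1.645)·1250)/2.926 = 732.020.
Then σ = (x₂ − x₁)/(z₂ − z₁) = (1250 − 67.2)/2.926 = 404.182.
Precision τ = 1/σ² = 1/404.2² = 6.12e-06.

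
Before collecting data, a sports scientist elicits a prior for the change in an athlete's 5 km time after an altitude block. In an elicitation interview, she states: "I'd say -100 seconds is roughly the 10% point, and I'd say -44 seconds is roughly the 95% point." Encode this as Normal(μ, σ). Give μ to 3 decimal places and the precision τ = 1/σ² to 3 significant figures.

μ = -75.476, τ = 0.00273

For Normal(μ,σ), the p-quantile is μ + z_p·σ. Here z_{0.1} = -1.282, z_{0.95} = 1.645.
So -100 = μ − 1.282σ and -44 = μ + 1.645σ.
Subtracting: σ = (-44 − -100)/(1.645 − (-1.282)) = 19.136.
Then μ = -100 − (-1.282)·19.136 = -75.476.
Precision τ = 1/σ² = 1/19.14² = 0.00273.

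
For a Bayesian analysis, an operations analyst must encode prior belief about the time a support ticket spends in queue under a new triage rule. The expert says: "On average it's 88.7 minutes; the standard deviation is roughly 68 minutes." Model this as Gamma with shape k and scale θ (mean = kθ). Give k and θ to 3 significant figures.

For Gamma(k, scale θ): mean = kθ, variance = kθ², so CV = 1/√k.
CV = SD/mean = 68/88.7 = 0.7666, hence k = 1/CV² = 1.7.
Then θ = mean/k = 88.7/1.7 = 52.1.

k ≈ 1.7, θ ≈ 52.1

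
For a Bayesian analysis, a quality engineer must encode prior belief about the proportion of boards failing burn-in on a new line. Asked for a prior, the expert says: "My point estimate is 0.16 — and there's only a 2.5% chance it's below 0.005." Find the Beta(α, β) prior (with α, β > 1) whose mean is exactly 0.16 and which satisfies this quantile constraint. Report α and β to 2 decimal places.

With mean 0.16 fixed, write α = 0.16s, β = 0.84s where s = α+β.
Need P(θ < 0.005) = 0.025 under Beta(0.16s, 0.84s). Normal approximation: (q−m)/√(m(1−m)/s) ≈ z_{0.025} = -1.96, so s ≈ 0.16·0.84·(-1.96)²/(0.005−0.16)² = 21.5.
At s = 21.5: P(θ<0.005) ≈ 0.000. Adjusting to match 0.025 gives s ≈ 6.33.
So α = 0.16·6.33 ≈ 1.01, β = 0.84·6.33 ≈ 5.32.

α ≈ 1.01, β ≈ 5.32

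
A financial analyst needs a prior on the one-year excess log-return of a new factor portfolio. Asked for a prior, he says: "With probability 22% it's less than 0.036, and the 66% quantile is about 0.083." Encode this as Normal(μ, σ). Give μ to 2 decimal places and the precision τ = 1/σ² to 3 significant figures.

μ = 0.07, τ = 635

The p-quantile of Normal(μ,σ) is μ + z_p·σ, with z_{0.22} = -0.7722 and z_{0.66} = 0.4125.
Eliminate σ: μ = (z₂·x₁ − z₁·x₂)/(z₂ − z₁) = (0.4125·0.036 − (-0.7722)·0.083)/1.185 = 0.07.
Then σ = (x₂ − x₁)/(z₂ − z₁) = (0.083 − 0.036)/1.185 = 0.04.
Precision τ = 1/σ² = 1/0.03967² = 635.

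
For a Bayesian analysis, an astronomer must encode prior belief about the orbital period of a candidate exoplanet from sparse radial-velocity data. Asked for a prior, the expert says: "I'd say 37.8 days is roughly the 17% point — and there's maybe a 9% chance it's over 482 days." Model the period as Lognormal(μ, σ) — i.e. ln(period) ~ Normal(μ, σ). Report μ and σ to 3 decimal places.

μ ≈ 4.691, σ ≈ 1.109

If T ~ Lognormal(μ,σ) then ln T ~ Normal(μ,σ), so the p-quantile of ln T is μ + z_p·σ.
ln(37.8) = 3.632 and ln(482) = 6.178; z_{0.17} = -0.9542, z_{0.91} = 1.341.
σ = (6.178 − 3.632)/(1.341 − (-0.9542)) = 1.109.
μ = 3.632 − (-0.9542)·1.109 = 4.691.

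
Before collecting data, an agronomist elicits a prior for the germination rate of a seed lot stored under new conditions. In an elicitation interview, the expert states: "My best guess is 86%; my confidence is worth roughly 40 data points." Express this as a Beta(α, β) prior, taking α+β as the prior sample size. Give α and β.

α = 34.4, β = 5.6

Under the effective-sample-size interpretation, Beta(α, β) has prior mean α/(α+β) and prior sample size α+β.
So α+β = 40 and α/(α+β) = 0.86, giving α = 0.86·40 = 34.4 and β = 40 − 34.4 = 5.6.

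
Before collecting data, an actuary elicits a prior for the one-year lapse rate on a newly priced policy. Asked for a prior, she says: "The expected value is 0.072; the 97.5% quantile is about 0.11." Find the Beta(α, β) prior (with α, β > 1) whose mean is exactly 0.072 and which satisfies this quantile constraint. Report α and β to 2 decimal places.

With mean 0.072 fixed, write α = 0.072s, β = 0.928s where s = α+β.
Need P(θ < 0.11) = 0.975 under Beta(0.072s, 0.928s). Normal approximation: (q−m)/√(m(1−m)/s) ≈ z_{0.975} = 1.96, so s ≈ 0.072·0.928·(1.96)²/(0.11−0.072)² = 177.7.
At s = 177.7: P(θ<0.11) ≈ 0.964. Adjusting to match 0.975 gives s ≈ 215.46.
So α = 0.072·215.46 ≈ 15.51, β = 0.928·215.46 ≈ 199.95.

α ≈ 15.51, β ≈ 199.95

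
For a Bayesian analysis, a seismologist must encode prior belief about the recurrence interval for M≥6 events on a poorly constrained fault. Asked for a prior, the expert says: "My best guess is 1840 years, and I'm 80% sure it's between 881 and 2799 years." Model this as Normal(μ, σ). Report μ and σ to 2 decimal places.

A symmetric 80% interval runs μ ± z·σ with z = 1.282.
Half-width = 959, so σ = 959/1.282 = 748.31.
μ is the stated best guess, 1840.00.

μ = 1840.00, σ = 748.31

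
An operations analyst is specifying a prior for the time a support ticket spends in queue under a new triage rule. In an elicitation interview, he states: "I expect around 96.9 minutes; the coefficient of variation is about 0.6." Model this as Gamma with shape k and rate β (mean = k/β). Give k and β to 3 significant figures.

For Gamma(k, rate β): mean = k/β, variance = k/β², so CV = 1/√k.
CV = 0.6, hence k = 1/CV² = 2.78.
Then β = k/mean = 2.78/96.9 = 0.0287.

k ≈ 2.78, β ≈ 0.0287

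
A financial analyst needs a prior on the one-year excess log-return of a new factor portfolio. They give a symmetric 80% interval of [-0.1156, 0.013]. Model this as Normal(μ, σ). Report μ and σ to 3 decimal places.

A symmetric 80% interval runs μ ± z·σ with z = 1.282.
Half-width = 0.0643, so σ = 0.0643/1.282 = 0.050.
μ is the interval midpoint, -0.051.

μ = -0.051, σ = 0.050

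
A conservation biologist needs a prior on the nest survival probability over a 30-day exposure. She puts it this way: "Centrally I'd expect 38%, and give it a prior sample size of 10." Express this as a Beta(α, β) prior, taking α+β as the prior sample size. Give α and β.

α = 3.8, β = 6.2

Under the effective-sample-size interpretation, Beta(α, β) has prior mean α/(α+β) and prior sample size α+β.
So α+β = 10 and α/(α+β) = 0.38, giving α = 0.38·10 = 3.8 and β = 10 − 3.8 = 6.2.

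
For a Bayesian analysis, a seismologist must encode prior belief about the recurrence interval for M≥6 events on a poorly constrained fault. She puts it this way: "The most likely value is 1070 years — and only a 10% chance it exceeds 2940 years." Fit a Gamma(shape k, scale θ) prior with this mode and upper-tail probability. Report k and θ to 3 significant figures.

k ≈ 2.87, θ ≈ 572

Gamma(k,θ) with k>1 has mode (k−1)θ, so θ = 1070/(k−1).
Need P(X < 2940) = 0.9 with θ tied to k this way. Start at k = 2, θ = 1070: P(X<2940) ≈ 0.760.
Too low — raise k to concentrate. Iterating converges to k ≈ 2.87.
Then θ = 1070/(2.87−1) ≈ 572.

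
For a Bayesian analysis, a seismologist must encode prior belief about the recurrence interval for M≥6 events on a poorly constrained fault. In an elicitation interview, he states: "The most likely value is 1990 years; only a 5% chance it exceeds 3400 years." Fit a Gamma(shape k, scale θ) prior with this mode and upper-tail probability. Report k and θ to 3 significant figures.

k ≈ 10.7, θ ≈ 205

Gamma(k,θ) with k>1 has mode (k−1)θ, so θ = 1990/(k−1).
Need P(X < 3400) = 0.95 with θ tied to k this way. Start at k = 2, θ = 1990: P(X<3400) ≈ 0.509.
Too low — raise k to concentrate. Iterating converges to k ≈ 10.7.
Then θ = 1990/(10.7−1) ≈ 205.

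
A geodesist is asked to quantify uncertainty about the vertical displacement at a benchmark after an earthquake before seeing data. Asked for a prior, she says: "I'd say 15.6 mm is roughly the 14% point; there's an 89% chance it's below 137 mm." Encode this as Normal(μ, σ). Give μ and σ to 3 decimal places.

For Normal(μ,σ), the p-quantile is μ + z_p·σ. Here z_{0.14} = -1.08, z_{0.89} = 1.227.
So 15.6 = μ − 1.08σ and 137 = μ + 1.227σ.
Subtracting: σ = (137 − 15.6)/(1.227 − (-1.08)) = 52.626.
Then μ = 15.6 − (-1.08)·52.626 = 72.453.

μ = 72.453, σ = 52.626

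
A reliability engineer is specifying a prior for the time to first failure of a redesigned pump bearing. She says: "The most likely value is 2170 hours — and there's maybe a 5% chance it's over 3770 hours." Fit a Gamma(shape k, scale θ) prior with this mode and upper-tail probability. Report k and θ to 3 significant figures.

k ≈ 10.1, θ ≈ 237

Gamma(k,θ) with k>1 has mode (k−1)θ, so θ = 2170/(k−1).
Need P(X < 3770) = 0.95 with θ tied to k this way. Start at k = 2, θ = 2170: P(X<3770) ≈ 0.518.
Too low — raise k to concentrate. Iterating converges to k ≈ 10.1.
Then θ = 2170/(10.1−1) ≈ 237.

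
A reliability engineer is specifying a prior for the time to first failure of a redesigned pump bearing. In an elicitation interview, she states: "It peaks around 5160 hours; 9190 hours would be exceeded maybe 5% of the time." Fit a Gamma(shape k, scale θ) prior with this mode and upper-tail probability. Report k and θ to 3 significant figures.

Gamma(k,θ) with k>1 has mode (k−1)θ, so θ = 5160/(k−1).
Need P(X < 9190) = 0.95 with θ tied to k this way. Start at k = 2, θ = 5160: P(X<9190) ≈ 0.531.
Too low — raise k to concentrate. Iterating converges to k ≈ 9.37.
Then θ = 5160/(9.37−1) ≈ 617.

k ≈ 9.37, θ ≈ 617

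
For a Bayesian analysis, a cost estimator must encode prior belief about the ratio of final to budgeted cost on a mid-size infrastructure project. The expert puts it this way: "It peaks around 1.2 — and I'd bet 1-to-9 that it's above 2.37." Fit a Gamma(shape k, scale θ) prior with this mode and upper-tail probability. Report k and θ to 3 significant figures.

k ≈ 5.14, θ ≈ 0.29

Gamma(k,θ) with k>1 has mode (k−1)θ, so θ = 1.2/(k−1).
Need P(X < 2.37) = 0.9 with θ tied to k this way. Start at k = 2, θ = 1.2: P(X<2.37) ≈ 0.587.
Too low — raise k to concentrate. Iterating converges to k ≈ 5.14.
Then θ = 1.2/(5.14−1) ≈ 0.29.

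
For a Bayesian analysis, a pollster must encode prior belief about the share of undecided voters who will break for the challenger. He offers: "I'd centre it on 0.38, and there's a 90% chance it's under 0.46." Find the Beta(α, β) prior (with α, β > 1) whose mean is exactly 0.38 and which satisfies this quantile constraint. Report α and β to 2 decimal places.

With mean 0.38 fixed, write α = 0.38s, β = 0.62s where s = α+β.
Need P(θ < 0.46) = 0.9 under Beta(0.38s, 0.62s). Normal approximation: (q−m)/√(m(1−m)/s) ≈ z_{0.9} = 1.28, so s ≈ 0.38·0.62·(1.28)²/(0.46−0.38)² = 60.5.
At s = 60.5: P(θ<0.46) ≈ 0.898. Adjusting to match 0.9 gives s ≈ 61.37.
So α = 0.38·61.37 ≈ 23.32, β = 0.62·61.37 ≈ 38.05.

α ≈ 23.32, β ≈ 38.05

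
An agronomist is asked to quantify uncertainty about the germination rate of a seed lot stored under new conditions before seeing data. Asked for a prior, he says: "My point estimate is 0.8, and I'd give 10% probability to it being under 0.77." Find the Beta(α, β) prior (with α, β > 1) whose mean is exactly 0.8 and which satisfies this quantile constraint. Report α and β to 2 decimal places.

α ≈ 239.64, β ≈ 59.91

With mean 0.8 fixed, write α = 0.8s, β = 0.2s where s = α+β.
Need P(θ < 0.77) = 0.1 under Beta(0.8s, 0.2s). Normal approximation: (q−m)/√(m(1−m)/s) ≈ z_{0.1} = -1.28, so s ≈ 0.8·0.2·(-1.28)²/(0.77−0.8)² = 292.0.
At s = 292.0: P(θ<0.77) ≈ 0.103. Adjusting to match 0.1 gives s ≈ 299.55.
So α = 0.8·299.55 ≈ 239.64, β = 0.2·299.55 ≈ 59.91.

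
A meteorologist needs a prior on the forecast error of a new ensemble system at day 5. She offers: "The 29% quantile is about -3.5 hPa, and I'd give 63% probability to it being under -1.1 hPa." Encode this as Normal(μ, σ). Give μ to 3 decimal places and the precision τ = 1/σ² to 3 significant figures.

μ = -2.000, τ = 0.136

The p-quantile of Normal(μ,σ) is μ + z_p·σ, with z_{0.29} = -0.5534 and z_{0.63} = 0.3319.
Eliminate σ: μ = (z₂·x₁ − z₁·x₂)/(z₂ − z₁) = (0.3319·-3.5 − (-0.5534)·-1.1)/0.8852 = -2.000.
Then σ = (x₂ − x₁)/(z₂ − z₁) = (-1.1 − -3.5)/0.8852 = 2.711.
Precision τ = 1/σ² = 1/2.711² = 0.136.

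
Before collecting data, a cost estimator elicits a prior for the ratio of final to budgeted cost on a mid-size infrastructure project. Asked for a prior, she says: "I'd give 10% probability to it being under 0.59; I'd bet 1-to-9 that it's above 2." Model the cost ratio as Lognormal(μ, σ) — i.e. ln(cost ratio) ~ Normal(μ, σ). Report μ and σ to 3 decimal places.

μ ≈ 0.083, σ ≈ 0.476

If T ~ Lognormal(μ,σ) then ln T ~ Normal(μ,σ), so the p-quantile of ln T is μ + z_p·σ.
ln(0.59) = -0.5276 and ln(2) = 0.6931; z_{0.1} = -1.282, z_{0.9} = 1.282.
σ = (0.6931 − -0.5276)/(1.282 − (-1.282)) = 0.476.
μ = -0.5276 − (-1.282)·0.476 = 0.083.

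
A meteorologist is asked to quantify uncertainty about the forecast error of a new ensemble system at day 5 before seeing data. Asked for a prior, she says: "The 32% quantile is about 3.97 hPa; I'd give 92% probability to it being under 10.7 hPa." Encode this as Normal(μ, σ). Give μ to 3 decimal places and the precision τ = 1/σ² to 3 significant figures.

μ = 5.651, τ = 0.0774

For Normal(μ,σ), the p-quantile is μ + z_p·σ. Here z_{0.32} = -0.4677, z_{0.92} = 1.405.
So 3.97 = μ − 0.4677σ and 10.7 = μ + 1.405σ.
Subtracting: σ = (10.7 − 3.97)/(1.405 − (-0.4677)) = 3.594.
Then μ = 3.97 − (-0.4677)·3.594 = 5.651.
Precision τ = 1/σ² = 1/3.594² = 0.0774.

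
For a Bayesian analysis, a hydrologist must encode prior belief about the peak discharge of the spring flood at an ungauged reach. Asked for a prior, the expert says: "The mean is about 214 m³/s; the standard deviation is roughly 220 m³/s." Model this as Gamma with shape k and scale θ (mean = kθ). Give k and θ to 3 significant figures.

For Gamma(k, scale θ): mean = kθ, variance = kθ², so CV = 1/√k.
CV = SD/mean = 220/214 = 1.028, hence k = 1/CV² = 0.946.
Then θ = mean/k = 214/0.946 = 226.

k ≈ 0.946, θ ≈ 226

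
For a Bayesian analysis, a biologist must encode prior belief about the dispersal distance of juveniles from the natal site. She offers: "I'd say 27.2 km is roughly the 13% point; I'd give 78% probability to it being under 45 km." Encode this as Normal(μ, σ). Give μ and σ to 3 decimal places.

For Normal(μ,σ), the p-quantile is μ + z_p·σ. Here z_{0.13} = -1.126, z_{0.78} = 0.7722.
So 27.2 = μ − 1.126σ and 45 = μ + 0.7722σ.
Subtracting: σ = (45 − 27.2)/(0.7722 − (-1.126)) = 9.375.
Then μ = 27.2 − (-1.126)·9.375 = 37.760.

μ = 37.760, σ = 9.375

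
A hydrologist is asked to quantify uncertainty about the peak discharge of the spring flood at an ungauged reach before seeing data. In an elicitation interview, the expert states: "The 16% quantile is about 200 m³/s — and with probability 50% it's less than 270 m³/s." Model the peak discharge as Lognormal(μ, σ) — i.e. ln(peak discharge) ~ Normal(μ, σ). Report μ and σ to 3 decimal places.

μ ≈ 5.598, σ ≈ 0.302

If T ~ Lognormal(μ,σ) then ln T ~ Normal(μ,σ), so the p-quantile of ln T is μ + z_p·σ.
ln(200) = 5.298 and ln(270) = 5.598; z_{0.16} = -0.9945, z_{0.5} = 0.
σ = (5.598 − 5.298)/(0 − (-0.9945)) = 0.302.
μ = 5.298 − (-0.9945)·0.302 = 5.598.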